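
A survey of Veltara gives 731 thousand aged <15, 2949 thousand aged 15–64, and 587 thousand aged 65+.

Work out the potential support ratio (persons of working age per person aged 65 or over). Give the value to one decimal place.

Potential support ratio: 5.0

Potential support ratio = 2949 / 587 = 5.0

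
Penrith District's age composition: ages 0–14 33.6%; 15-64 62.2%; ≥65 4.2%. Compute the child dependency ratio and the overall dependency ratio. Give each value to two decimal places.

Youth dependency ratio = 33.6 / 62.2 × 100 = 54.02
Total dependency ratio = (33.6 + 4.2) / 62.2 × 100 = 37.8 / 62.2 × 100 = 60.77

Youth dependency ratio: 54.02
Total dependency ratio: 60.77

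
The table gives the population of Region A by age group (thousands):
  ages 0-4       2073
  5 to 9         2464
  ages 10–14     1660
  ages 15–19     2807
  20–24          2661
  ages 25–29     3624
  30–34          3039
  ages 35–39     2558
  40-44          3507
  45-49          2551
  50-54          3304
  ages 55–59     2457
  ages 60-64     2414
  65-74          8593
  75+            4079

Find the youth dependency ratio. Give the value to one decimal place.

Youth dependency ratio: 21.4

0–14: 2073 + 2464 + 1660 = 6197
15–64: 2807 + 2661 + 3624 + 3039 + 2558 + 3507 + 2551 + 3304 + 2457 + 2414 = 28922
65+: 8593 + 4079 = 12672
Youth dependency ratio = 6197 / 28922 × 100 = 21.4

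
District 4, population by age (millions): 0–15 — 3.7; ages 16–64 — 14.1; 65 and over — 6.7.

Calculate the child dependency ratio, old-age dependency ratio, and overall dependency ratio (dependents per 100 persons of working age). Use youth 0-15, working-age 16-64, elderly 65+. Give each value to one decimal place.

Youth dependency ratio = 3.7 / 14.1 × 100 = 26.2
Old-age dependency ratio = 6.7 / 14.1 × 100 = 47.5
Total dependency ratio = (3.7 + 6.7) / 14.1 × 100 = 10.4 / 14.1 × 100 = 73.8

Youth dependency ratio: 26.2
Old-age dependency ratio: 47.5
Total dependency ratio: 73.8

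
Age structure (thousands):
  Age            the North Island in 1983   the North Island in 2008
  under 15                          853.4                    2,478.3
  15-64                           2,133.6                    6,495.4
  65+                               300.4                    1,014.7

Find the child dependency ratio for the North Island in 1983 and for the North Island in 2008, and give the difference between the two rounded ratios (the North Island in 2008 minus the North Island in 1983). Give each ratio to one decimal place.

the North Island in 1983: 853.4 / 2,133.6 × 100 = 40.0
the North Island in 2008: 2,478.3 / 6,495.4 × 100 = 38.2

the North Island in 1983: 40.0
the North Island in 2008: 38.2
Difference: -1.8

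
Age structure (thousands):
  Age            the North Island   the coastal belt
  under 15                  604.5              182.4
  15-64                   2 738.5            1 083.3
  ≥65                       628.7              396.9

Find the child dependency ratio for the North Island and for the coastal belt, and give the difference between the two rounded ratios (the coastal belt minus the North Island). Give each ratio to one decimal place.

the North Island: 22.1
the coastal belt: 16.8
Difference: -5.3

the North Island: 604.5 / 2 738.5 × 100 = 22.1
the coastal belt: 182.4 / 1 083.3 × 100 = 16.8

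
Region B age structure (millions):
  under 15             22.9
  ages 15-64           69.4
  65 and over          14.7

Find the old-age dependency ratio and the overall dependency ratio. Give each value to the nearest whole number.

Old-age dependency ratio = 14.7 / 69.4 × 100 = 21
Total dependency ratio = (22.9 + 14.7) / 69.4 × 100 = 37.6 / 69.4 × 100 = 54

Old-age dependency ratio: 21
Total dependency ratio: 54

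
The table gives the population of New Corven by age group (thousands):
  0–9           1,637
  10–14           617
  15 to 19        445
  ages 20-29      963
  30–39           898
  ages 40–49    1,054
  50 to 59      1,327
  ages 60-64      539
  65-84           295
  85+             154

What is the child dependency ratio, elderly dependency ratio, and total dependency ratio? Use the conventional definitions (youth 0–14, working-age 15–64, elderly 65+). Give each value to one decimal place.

0–14: 1,637 + 617 = 2,254
15–64: 445 + 963 + 898 + 1,054 + 1,327 + 539 = 5,226
65+: 295 + 154 = 449
Youth dependency ratio = 2,254 / 5,226 × 100 = 43.1
Old-age dependency ratio = 449 / 5,226 × 100 = 8.6
Total dependency ratio = (2,254 + 449) / 5,226 × 100 = 2,703 / 5,226 × 100 = 51.7

Youth dependency ratio: 43.1
Old-age dependency ratio: 8.6
Total dependency ratio: 51.7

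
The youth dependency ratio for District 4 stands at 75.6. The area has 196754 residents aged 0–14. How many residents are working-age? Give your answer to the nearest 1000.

Youth dependency ratio = youth / working-age × 100
75.6 = 196754 / W × 100
⇒ 260000

Working-age: 260000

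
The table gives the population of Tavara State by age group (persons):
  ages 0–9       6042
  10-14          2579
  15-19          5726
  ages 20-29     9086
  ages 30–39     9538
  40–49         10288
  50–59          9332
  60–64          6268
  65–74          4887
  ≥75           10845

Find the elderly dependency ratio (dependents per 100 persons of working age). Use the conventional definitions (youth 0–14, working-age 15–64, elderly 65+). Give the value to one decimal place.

Old-age dependency ratio: 31.3

0–14: 6042 + 2579 = 8621
15–64: 5726 + 9086 + 9538 + 10288 + 9332 + 6268 = 50238
65+: 4887 + 10845 = 15732
Old-age dependency ratio = 15732 / 50238 × 100 = 31.3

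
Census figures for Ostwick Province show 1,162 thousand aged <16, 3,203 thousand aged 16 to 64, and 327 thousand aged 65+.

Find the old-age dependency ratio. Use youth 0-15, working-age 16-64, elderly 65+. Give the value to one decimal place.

Old-age dependency ratio = 327 / 3,203 × 100 = 10.2

Old-age dependency ratio: 10.2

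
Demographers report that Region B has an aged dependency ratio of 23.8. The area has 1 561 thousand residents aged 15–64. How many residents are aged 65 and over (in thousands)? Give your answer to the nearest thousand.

Old-age dependency ratio = elderly / working-age × 100
23.8 = E / 1 561 × 100
⇒ 372

Aged 65 and over: 372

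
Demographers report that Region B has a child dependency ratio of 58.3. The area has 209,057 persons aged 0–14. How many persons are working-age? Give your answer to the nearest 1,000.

Youth dependency ratio = youth / working-age × 100
58.3 = 209,057 / W × 100
⇒ 359,000

Working-age: 359,000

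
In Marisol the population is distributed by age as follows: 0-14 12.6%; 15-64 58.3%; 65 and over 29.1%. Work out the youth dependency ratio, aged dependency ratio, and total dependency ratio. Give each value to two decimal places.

Youth dependency ratio: 21.61
Old-age dependency ratio: 49.91
Total dependency ratio: 71.53

Youth dependency ratio = 12.6 / 58.3 × 100 = 21.61
Old-age dependency ratio = 29.1 / 58.3 × 100 = 49.91
Total dependency ratio = (12.6 + 29.1) / 58.3 × 100 = 41.7 / 58.3 × 100 = 71.53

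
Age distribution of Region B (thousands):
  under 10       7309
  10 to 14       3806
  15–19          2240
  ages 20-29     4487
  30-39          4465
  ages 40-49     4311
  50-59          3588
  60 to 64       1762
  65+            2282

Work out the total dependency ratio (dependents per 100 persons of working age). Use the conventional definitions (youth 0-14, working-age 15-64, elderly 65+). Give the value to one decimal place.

Total dependency ratio: 64.2

0–14: 7309 + 3806 = 11115
15–64: 2240 + 4487 + 4465 + 4311 + 3588 + 1762 = 20853
65+: 2282
Total dependency ratio = (11115 + 2282) / 20853 × 100 = 13397 / 20853 × 100 = 64.2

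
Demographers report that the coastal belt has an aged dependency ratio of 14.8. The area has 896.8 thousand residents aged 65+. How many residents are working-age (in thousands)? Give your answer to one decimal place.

Old-age dependency ratio = elderly / working-age × 100
14.8 = 896.8 / W × 100
⇒ 6,059.5

Working-age: 6,059.5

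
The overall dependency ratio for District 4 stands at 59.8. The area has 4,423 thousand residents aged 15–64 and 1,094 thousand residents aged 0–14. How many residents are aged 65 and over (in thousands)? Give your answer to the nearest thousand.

Aged 65 and over: 1,551

Total dependency ratio = (youth + elderly) / working-age × 100
59.8 = (1,094 + E) / 4,423 × 100
⇒ 1,551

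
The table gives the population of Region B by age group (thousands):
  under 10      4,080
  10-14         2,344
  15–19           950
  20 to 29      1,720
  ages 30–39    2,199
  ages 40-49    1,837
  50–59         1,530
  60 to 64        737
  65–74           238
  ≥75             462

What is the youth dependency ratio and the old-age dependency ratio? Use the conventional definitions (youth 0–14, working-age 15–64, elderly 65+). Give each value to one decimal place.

0–14: 4,080 + 2,344 = 6,424
15–64: 950 + 1,720 + 2,199 + 1,837 + 1,530 + 737 = 8,973
65+: 238 + 462 = 700
Youth dependency ratio = 6,424 / 8,973 × 100 = 71.6
Old-age dependency ratio = 700 / 8,973 × 100 = 7.8

Youth dependency ratio: 71.6
Old-age dependency ratio: 7.8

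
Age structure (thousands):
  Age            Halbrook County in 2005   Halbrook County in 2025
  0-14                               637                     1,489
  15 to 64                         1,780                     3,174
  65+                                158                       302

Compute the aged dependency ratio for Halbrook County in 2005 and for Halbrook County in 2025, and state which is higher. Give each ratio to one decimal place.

Halbrook County in 2005: 158 / 1,780 × 100 = 8.9
Halbrook County in 2025: 302 / 3,174 × 100 = 9.5

Halbrook County in 2005: 8.9
Halbrook County in 2025: 9.5
Higher: Halbrook County in 2025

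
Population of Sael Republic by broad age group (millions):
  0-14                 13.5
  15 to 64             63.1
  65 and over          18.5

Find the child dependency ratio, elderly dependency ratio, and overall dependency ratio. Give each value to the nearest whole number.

Youth dependency ratio = 13.5 / 63.1 × 100 = 21
Old-age dependency ratio = 18.5 / 63.1 × 100 = 29
Total dependency ratio = (13.5 + 18.5) / 63.1 × 100 = 32.0 / 63.1 × 100 = 51

Youth dependency ratio: 21
Old-age dependency ratio: 29
Total dependency ratio: 51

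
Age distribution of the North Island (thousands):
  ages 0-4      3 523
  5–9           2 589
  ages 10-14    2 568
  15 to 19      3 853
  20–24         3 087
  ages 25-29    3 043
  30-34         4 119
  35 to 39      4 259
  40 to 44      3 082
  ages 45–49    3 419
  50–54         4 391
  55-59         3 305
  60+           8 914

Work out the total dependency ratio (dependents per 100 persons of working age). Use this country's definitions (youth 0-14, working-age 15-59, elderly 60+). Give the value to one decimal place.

Total dependency ratio: 54.0

0–14: 3 523 + 2 589 + 2 568 = 8 680
15–59: 3 853 + 3 087 + 3 043 + 4 119 + 4 259 + 3 082 + 3 419 + 4 391 + 3 305 = 32 558
60+: 8 914
Total dependency ratio = (8 680 + 8 914) / 32 558 × 100 = 17 594 / 32 558 × 100 = 54.0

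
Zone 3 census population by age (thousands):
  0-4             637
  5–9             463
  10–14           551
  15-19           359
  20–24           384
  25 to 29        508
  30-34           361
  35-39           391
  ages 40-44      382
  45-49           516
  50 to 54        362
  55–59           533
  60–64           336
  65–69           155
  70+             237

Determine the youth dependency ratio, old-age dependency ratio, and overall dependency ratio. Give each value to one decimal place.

Youth dependency ratio: 40.0
Old-age dependency ratio: 9.5
Total dependency ratio: 49.4

0–14: 637 + 463 + 551 = 1,651
15–64: 359 + 384 + 508 + 361 + 391 + 382 + 516 + 362 + 533 + 336 = 4,132
65+: 155 + 237 = 392
Youth dependency ratio = 1,651 / 4,132 × 100 = 40.0
Old-age dependency ratio = 392 / 4,132 × 100 = 9.5
Total dependency ratio = (1,651 + 392) / 4,132 × 100 = 2,043 / 4,132 × 100 = 49.4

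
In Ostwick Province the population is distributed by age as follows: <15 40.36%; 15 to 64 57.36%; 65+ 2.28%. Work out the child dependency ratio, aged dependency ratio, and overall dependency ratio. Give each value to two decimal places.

Youth dependency ratio: 70.36
Old-age dependency ratio: 3.97
Total dependency ratio: 74.34

Youth dependency ratio = 40.36 / 57.36 × 100 = 70.36
Old-age dependency ratio = 2.28 / 57.36 × 100 = 3.97
Total dependency ratio = (40.36 + 2.28) / 57.36 × 100 = 42.64 / 57.36 × 100 = 74.34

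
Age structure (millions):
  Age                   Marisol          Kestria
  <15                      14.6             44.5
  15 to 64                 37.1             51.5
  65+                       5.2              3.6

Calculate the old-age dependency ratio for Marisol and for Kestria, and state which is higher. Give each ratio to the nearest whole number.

Marisol: 14
Kestria: 7
Higher: Marisol

Marisol: 5.2 / 37.1 × 100 = 14
Kestria: 3.6 / 51.5 × 100 = 7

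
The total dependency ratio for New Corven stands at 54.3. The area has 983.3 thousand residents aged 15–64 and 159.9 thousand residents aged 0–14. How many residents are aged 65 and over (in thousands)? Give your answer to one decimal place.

Aged 65 and over: 374.0

Total dependency ratio = (youth + elderly) / working-age × 100
54.3 = (159.9 + E) / 983.3 × 100
⇒ 374.0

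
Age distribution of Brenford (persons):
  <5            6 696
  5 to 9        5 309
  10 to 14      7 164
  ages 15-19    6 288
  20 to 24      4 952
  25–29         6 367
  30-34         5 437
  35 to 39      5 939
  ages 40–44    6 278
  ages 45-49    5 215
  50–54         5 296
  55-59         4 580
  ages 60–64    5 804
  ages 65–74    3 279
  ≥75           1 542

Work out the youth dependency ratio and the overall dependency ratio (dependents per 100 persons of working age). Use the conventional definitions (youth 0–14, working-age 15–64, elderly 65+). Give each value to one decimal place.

Youth dependency ratio: 34.1
Total dependency ratio: 42.7

0–14: 6 696 + 5 309 + 7 164 = 19 169
15–64: 6 288 + 4 952 + 6 367 + 5 437 + 5 939 + 6 278 + 5 215 + 5 296 + 4 580 + 5 804 = 56 156
65+: 3 279 + 1 542 = 4 821
Youth dependency ratio = 19 169 / 56 156 × 100 = 34.1
Total dependency ratio = (19 169 + 4 821) / 56 156 × 100 = 23 990 / 56 156 × 100 = 42.7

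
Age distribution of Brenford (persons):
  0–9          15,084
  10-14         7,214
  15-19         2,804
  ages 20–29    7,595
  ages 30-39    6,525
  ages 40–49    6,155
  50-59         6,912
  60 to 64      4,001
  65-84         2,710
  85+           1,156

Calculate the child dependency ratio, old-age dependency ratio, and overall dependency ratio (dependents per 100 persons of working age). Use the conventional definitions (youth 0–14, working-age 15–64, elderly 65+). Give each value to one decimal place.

0–14: 15,084 + 7,214 = 22,298
15–64: 2,804 + 7,595 + 6,525 + 6,155 + 6,912 + 4,001 = 33,992
65+: 2,710 + 1,156 = 3,866
Youth dependency ratio = 22,298 / 33,992 × 100 = 65.6
Old-age dependency ratio = 3,866 / 33,992 × 100 = 11.4
Total dependency ratio = (22,298 + 3,866) / 33,992 × 100 = 26,164 / 33,992 × 100 = 77.0

Youth dependency ratio: 65.6
Old-age dependency ratio: 11.4
Total dependency ratio: 77.0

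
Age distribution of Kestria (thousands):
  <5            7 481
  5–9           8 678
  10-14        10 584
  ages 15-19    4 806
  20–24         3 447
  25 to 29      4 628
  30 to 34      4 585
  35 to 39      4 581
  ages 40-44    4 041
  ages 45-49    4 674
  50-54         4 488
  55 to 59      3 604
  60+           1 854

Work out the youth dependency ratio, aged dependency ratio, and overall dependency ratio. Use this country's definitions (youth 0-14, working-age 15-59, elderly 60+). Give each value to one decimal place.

Youth dependency ratio: 68.8
Old-age dependency ratio: 4.8
Total dependency ratio: 73.6

0–14: 7 481 + 8 678 + 10 584 = 26 743
15–59: 4 806 + 3 447 + 4 628 + 4 585 + 4 581 + 4 041 + 4 674 + 4 488 + 3 604 = 38 854
60+: 1 854
Youth dependency ratio = 26 743 / 38 854 × 100 = 68.8
Old-age dependency ratio = 1 854 / 38 854 × 100 = 4.8
Total dependency ratio = (26 743 + 1 854) / 38 854 × 100 = 28 597 / 38 854 × 100 = 73.6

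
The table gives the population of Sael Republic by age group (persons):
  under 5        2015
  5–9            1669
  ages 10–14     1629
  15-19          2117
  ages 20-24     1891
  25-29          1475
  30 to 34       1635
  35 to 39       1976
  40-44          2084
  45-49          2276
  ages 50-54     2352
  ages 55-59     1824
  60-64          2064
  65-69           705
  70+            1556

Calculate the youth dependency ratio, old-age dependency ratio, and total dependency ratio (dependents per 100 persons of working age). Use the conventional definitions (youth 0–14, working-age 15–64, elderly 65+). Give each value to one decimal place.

Youth dependency ratio: 27.0
Old-age dependency ratio: 11.5
Total dependency ratio: 38.5

0–14: 2015 + 1669 + 1629 = 5313
15–64: 2117 + 1891 + 1475 + 1635 + 1976 + 2084 + 2276 + 2352 + 1824 + 2064 = 19694
65+: 705 + 1556 = 2261
Youth dependency ratio = 5313 / 19694 × 100 = 27.0
Old-age dependency ratio = 2261 / 19694 × 100 = 11.5
Total dependency ratio = (5313 + 2261) / 19694 × 100 = 7574 / 19694 × 100 = 38.5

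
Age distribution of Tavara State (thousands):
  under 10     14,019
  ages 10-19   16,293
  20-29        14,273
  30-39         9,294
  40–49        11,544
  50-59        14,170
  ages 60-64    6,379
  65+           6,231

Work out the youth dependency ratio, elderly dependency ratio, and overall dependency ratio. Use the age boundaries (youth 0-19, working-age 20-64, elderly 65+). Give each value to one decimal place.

0–19: 14,019 + 16,293 = 30,312
20–64: 14,273 + 9,294 + 11,544 + 14,170 + 6,379 = 55,660
65+: 6,231
Youth dependency ratio = 30,312 / 55,660 × 100 = 54.5
Old-age dependency ratio = 6,231 / 55,660 × 100 = 11.2
Total dependency ratio = (30,312 + 6,231) / 55,660 × 100 = 36,543 / 55,660 × 100 = 65.7

Youth dependency ratio: 54.5
Old-age dependency ratio: 11.2
Total dependency ratio: 65.7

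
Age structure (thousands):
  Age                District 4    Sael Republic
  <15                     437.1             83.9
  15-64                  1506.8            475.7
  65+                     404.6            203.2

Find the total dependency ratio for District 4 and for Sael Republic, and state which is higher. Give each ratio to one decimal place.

District 4: (437.1 + 404.6) / 1506.8 × 100 = 841.7 / 1506.8 × 100 = 55.9
Sael Republic: (83.9 + 203.2) / 475.7 × 100 = 287.1 / 475.7 × 100 = 60.4

District 4: 55.9
Sael Republic: 60.4
Higher: Sael Republic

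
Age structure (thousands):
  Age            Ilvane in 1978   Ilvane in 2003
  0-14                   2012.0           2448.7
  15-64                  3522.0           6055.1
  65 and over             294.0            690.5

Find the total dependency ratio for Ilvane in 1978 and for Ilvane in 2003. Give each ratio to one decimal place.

Ilvane in 1978: (2012.0 + 294.0) / 3522.0 × 100 = 2306.0 / 3522.0 × 100 = 65.5
Ilvane in 2003: (2448.7 + 690.5) / 6055.1 × 100 = 3139.2 / 6055.1 × 100 = 51.8

Ilvane in 1978: 65.5
Ilvane in 2003: 51.8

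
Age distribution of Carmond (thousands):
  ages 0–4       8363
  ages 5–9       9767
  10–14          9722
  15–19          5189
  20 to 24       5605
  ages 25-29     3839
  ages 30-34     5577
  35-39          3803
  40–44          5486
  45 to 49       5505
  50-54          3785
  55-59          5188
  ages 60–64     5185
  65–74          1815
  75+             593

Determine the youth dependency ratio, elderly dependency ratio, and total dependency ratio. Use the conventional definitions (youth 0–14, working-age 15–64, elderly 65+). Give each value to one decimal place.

0–14: 8363 + 9767 + 9722 = 27852
15–64: 5189 + 5605 + 3839 + 5577 + 3803 + 5486 + 5505 + 3785 + 5188 + 5185 = 49162
65+: 1815 + 593 = 2408
Youth dependency ratio = 27852 / 49162 × 100 = 56.7
Old-age dependency ratio = 2408 / 49162 × 100 = 4.9
Total dependency ratio = (27852 + 2408) / 49162 × 100 = 30260 / 49162 × 100 = 61.6

Youth dependency ratio: 56.7
Old-age dependency ratio: 4.9
Total dependency ratio: 61.6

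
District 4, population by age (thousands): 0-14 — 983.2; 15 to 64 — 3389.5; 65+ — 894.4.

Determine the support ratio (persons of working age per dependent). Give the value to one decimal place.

Support ratio = 3389.5 / (983.2 + 894.4) = 3389.5 / 1877.6 = 1.8

Support ratio: 1.8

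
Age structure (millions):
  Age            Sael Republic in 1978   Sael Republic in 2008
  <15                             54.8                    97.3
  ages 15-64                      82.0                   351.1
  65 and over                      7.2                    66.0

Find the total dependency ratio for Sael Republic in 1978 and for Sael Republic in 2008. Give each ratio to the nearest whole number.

Sael Republic in 1978: (54.8 + 7.2) / 82.0 × 100 = 62.0 / 82.0 × 100 = 76
Sael Republic in 2008: (97.3 + 66.0) / 351.1 × 100 = 163.3 / 351.1 × 100 = 47

Sael Republic in 1978: 76
Sael Republic in 2008: 47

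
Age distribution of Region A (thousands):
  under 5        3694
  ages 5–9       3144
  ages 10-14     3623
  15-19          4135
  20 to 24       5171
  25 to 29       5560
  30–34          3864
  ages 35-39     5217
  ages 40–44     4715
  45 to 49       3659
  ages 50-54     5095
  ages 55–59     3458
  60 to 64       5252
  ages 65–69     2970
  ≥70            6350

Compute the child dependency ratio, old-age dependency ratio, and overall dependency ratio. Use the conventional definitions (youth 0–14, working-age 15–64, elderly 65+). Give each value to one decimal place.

Youth dependency ratio: 22.7
Old-age dependency ratio: 20.2
Total dependency ratio: 42.9

0–14: 3694 + 3144 + 3623 = 10461
15–64: 4135 + 5171 + 5560 + 3864 + 5217 + 4715 + 3659 + 5095 + 3458 + 5252 = 46126
65+: 2970 + 6350 = 9320
Youth dependency ratio = 10461 / 46126 × 100 = 22.7
Old-age dependency ratio = 9320 / 46126 × 100 = 20.2
Total dependency ratio = (10461 + 9320) / 46126 × 100 = 19781 / 46126 × 100 = 42.9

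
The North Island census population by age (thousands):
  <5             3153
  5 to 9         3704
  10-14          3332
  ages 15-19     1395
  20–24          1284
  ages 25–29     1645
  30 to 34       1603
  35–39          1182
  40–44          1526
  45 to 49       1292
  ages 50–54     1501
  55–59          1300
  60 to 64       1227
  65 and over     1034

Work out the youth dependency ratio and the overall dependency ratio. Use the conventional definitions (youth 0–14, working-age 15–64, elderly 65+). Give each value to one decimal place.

0–14: 3153 + 3704 + 3332 = 10189
15–64: 1395 + 1284 + 1645 + 1603 + 1182 + 1526 + 1292 + 1501 + 1300 + 1227 = 13955
65+: 1034
Youth dependency ratio = 10189 / 13955 × 100 = 73.0
Total dependency ratio = (10189 + 1034) / 13955 × 100 = 11223 / 13955 × 100 = 80.4

Youth dependency ratio: 73.0
Total dependency ratio: 80.4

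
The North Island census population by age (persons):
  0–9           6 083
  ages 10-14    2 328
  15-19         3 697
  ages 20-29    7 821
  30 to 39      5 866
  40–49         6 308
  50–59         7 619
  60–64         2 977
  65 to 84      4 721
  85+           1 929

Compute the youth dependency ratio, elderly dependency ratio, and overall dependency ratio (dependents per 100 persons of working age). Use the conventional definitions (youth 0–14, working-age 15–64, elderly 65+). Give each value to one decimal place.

0–14: 6 083 + 2 328 = 8 411
15–64: 3 697 + 7 821 + 5 866 + 6 308 + 7 619 + 2 977 = 34 288
65+: 4 721 + 1 929 = 6 650
Youth dependency ratio = 8 411 / 34 288 × 100 = 24.5
Old-age dependency ratio = 6 650 / 34 288 × 100 = 19.4
Total dependency ratio = (8 411 + 6 650) / 34 288 × 100 = 15 061 / 34 288 × 100 = 43.9

Youth dependency ratio: 24.5
Old-age dependency ratio: 19.4
Total dependency ratio: 43.9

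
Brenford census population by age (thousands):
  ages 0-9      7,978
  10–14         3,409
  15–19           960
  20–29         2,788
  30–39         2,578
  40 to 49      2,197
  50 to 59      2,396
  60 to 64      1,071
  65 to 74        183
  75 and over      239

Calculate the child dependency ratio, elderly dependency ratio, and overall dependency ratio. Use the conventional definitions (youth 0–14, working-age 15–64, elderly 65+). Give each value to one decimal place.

0–14: 7,978 + 3,409 = 11,387
15–64: 960 + 2,788 + 2,578 + 2,197 + 2,396 + 1,071 = 11,990
65+: 183 + 239 = 422
Youth dependency ratio = 11,387 / 11,990 × 100 = 95.0
Old-age dependency ratio = 422 / 11,990 × 100 = 3.5
Total dependency ratio = (11,387 + 422) / 11,990 × 100 = 11,809 / 11,990 × 100 = 98.5

Youth dependency ratio: 95.0
Old-age dependency ratio: 3.5
Total dependency ratio: 98.5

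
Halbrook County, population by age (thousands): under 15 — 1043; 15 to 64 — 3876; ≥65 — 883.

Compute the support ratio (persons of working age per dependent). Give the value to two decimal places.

Support ratio = 3876 / (1043 + 883) = 3876 / 1926 = 2.01

Support ratio: 2.01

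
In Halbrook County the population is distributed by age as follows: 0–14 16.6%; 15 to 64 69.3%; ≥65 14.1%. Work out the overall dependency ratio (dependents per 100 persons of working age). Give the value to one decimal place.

Total dependency ratio: 44.3

Total dependency ratio = (16.6 + 14.1) / 69.3 × 100 = 30.7 / 69.3 × 100 = 44.3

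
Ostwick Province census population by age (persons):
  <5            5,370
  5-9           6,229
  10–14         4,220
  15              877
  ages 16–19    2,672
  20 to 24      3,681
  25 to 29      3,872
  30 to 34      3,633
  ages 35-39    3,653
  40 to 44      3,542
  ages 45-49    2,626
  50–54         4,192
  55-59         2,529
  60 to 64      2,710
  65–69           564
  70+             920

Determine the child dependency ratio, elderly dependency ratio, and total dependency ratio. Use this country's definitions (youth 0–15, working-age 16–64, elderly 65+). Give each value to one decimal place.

0–15: 5,370 + 6,229 + 4,220 + 877 = 16,696
16–64: 2,672 + 3,681 + 3,872 + 3,633 + 3,653 + 3,542 + 2,626 + 4,192 + 2,529 + 2,710 = 33,110
65+: 564 + 920 = 1,484
Youth dependency ratio = 16,696 / 33,110 × 100 = 50.4
Old-age dependency ratio = 1,484 / 33,110 × 100 = 4.5
Total dependency ratio = (16,696 + 1,484) / 33,110 × 100 = 18,180 / 33,110 × 100 = 54.9

Youth dependency ratio: 50.4
Old-age dependency ratio: 4.5
Total dependency ratio: 54.9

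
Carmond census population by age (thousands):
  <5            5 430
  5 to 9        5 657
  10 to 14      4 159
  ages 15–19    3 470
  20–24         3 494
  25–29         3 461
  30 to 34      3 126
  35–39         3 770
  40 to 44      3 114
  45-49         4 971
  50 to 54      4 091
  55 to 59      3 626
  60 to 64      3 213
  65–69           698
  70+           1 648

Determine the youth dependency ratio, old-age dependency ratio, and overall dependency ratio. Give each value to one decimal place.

0–14: 5 430 + 5 657 + 4 159 = 15 246
15–64: 3 470 + 3 494 + 3 461 + 3 126 + 3 770 + 3 114 + 4 971 + 4 091 + 3 626 + 3 213 = 36 336
65+: 698 + 1 648 = 2 346
Youth dependency ratio = 15 246 / 36 336 × 100 = 42.0
Old-age dependency ratio = 2 346 / 36 336 × 100 = 6.5
Total dependency ratio = (15 246 + 2 346) / 36 336 × 100 = 17 592 / 36 336 × 100 = 48.4

Youth dependency ratio: 42.0
Old-age dependency ratio: 6.5
Total dependency ratio: 48.4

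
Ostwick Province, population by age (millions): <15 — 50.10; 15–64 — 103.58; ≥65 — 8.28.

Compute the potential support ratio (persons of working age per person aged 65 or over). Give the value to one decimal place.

Potential support ratio: 12.5

Potential support ratio = 103.58 / 8.28 = 12.5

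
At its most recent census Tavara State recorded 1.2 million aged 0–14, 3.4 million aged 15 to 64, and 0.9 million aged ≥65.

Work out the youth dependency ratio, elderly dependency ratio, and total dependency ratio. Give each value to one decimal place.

Youth dependency ratio = 1.2 / 3.4 × 100 = 35.3
Old-age dependency ratio = 0.9 / 3.4 × 100 = 26.5
Total dependency ratio = (1.2 + 0.9) / 3.4 × 100 = 2.1 / 3.4 × 100 = 61.8

Youth dependency ratio: 35.3
Old-age dependency ratio: 26.5
Total dependency ratio: 61.8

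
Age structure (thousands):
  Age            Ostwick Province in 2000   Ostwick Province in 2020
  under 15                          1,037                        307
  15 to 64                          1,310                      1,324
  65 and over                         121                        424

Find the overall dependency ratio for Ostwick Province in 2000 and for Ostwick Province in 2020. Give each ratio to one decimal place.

Ostwick Province in 2000: 88.4
Ostwick Province in 2020: 55.2

Ostwick Province in 2000: (1,037 + 121) / 1,310 × 100 = 1,158 / 1,310 × 100 = 88.4
Ostwick Province in 2020: (307 + 424) / 1,324 × 100 = 731 / 1,324 × 100 = 55.2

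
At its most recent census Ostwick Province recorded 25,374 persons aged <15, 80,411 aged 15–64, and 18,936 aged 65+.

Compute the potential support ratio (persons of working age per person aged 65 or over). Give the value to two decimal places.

Potential support ratio = 80,411 / 18,936 = 4.25

Potential support ratio: 4.25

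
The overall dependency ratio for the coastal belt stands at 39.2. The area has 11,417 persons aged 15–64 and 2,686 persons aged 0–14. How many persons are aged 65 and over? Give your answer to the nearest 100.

Total dependency ratio = (youth + elderly) / working-age × 100
39.2 = (2,686 + E) / 11,417 × 100
⇒ 1,800

Aged 65 and over: 1,800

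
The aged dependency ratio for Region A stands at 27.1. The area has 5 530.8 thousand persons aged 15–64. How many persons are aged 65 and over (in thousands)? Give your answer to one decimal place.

Aged 65 and over: 1 498.8

Old-age dependency ratio = elderly / working-age × 100
27.1 = E / 5 530.8 × 100
⇒ 1 498.8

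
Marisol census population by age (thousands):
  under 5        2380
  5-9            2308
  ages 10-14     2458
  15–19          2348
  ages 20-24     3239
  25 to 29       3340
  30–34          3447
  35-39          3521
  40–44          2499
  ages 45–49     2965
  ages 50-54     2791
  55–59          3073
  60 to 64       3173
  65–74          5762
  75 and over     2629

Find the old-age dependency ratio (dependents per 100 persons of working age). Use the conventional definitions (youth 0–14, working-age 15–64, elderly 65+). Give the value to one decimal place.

Old-age dependency ratio: 27.6

0–14: 2380 + 2308 + 2458 = 7146
15–64: 2348 + 3239 + 3340 + 3447 + 3521 + 2499 + 2965 + 2791 + 3073 + 3173 = 30396
65+: 5762 + 2629 = 8391
Old-age dependency ratio = 8391 / 30396 × 100 = 27.6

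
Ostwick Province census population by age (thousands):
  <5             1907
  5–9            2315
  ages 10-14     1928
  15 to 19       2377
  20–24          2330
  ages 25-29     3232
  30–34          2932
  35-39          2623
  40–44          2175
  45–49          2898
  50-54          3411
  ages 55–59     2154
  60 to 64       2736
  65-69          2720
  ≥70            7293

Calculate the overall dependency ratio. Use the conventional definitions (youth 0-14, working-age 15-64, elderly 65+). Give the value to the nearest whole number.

Total dependency ratio: 60

0–14: 1907 + 2315 + 1928 = 6150
15–64: 2377 + 2330 + 3232 + 2932 + 2623 + 2175 + 2898 + 3411 + 2154 + 2736 = 26868
65+: 2720 + 7293 = 10013
Total dependency ratio = (6150 + 10013) / 26868 × 100 = 16163 / 26868 × 100 = 60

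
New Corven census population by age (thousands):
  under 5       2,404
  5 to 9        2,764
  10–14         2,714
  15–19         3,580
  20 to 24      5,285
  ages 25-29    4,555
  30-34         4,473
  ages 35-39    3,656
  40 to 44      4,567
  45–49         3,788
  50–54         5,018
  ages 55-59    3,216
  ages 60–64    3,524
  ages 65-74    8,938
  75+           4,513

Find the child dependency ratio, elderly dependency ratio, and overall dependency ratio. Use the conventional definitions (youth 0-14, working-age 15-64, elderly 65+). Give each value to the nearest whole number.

0–14: 2,404 + 2,764 + 2,714 = 7,882
15–64: 3,580 + 5,285 + 4,555 + 4,473 + 3,656 + 4,567 + 3,788 + 5,018 + 3,216 + 3,524 = 41,662
65+: 8,938 + 4,513 = 13,451
Youth dependency ratio = 7,882 / 41,662 × 100 = 19
Old-age dependency ratio = 13,451 / 41,662 × 100 = 32
Total dependency ratio = (7,882 + 13,451) / 41,662 × 100 = 21,333 / 41,662 × 100 = 51

Youth dependency ratio: 19
Old-age dependency ratio: 32
Total dependency ratio: 51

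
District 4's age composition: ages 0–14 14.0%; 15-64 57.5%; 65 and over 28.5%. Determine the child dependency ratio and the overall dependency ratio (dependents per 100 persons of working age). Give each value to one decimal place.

Youth dependency ratio = 14.0 / 57.5 × 100 = 24.3
Total dependency ratio = (14.0 + 28.5) / 57.5 × 100 = 42.5 / 57.5 × 100 = 73.9

Youth dependency ratio: 24.3
Total dependency ratio: 73.9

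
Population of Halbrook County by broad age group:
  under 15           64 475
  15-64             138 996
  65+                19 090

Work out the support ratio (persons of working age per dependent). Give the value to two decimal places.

Support ratio = 138 996 / (64 475 + 19 090) = 138 996 / 83 565 = 1.66

Support ratio: 1.66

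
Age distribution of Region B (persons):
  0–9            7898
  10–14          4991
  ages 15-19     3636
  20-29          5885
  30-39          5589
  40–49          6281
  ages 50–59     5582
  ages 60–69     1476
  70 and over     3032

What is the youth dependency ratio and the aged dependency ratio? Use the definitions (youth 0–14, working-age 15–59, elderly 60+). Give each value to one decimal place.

Youth dependency ratio: 47.8
Old-age dependency ratio: 16.7

0–14: 7898 + 4991 = 12889
15–59: 3636 + 5885 + 5589 + 6281 + 5582 = 26973
60+: 1476 + 3032 = 4508
Youth dependency ratio = 12889 / 26973 × 100 = 47.8
Old-age dependency ratio = 4508 / 26973 × 100 = 16.7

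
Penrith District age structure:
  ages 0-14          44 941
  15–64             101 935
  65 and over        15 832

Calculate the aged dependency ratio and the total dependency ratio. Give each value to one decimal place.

Old-age dependency ratio: 15.5
Total dependency ratio: 59.6

Old-age dependency ratio = 15 832 / 101 935 × 100 = 15.5
Total dependency ratio = (44 941 + 15 832) / 101 935 × 100 = 60 773 / 101 935 × 100 = 59.6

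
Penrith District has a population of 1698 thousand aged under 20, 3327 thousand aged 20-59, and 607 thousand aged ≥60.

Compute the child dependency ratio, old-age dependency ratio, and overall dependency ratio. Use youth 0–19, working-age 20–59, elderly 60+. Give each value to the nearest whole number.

Youth dependency ratio: 51
Old-age dependency ratio: 18
Total dependency ratio: 69

Youth dependency ratio = 1698 / 3327 × 100 = 51
Old-age dependency ratio = 607 / 3327 × 100 = 18
Total dependency ratio = (1698 + 607) / 3327 × 100 = 2305 / 3327 × 100 = 69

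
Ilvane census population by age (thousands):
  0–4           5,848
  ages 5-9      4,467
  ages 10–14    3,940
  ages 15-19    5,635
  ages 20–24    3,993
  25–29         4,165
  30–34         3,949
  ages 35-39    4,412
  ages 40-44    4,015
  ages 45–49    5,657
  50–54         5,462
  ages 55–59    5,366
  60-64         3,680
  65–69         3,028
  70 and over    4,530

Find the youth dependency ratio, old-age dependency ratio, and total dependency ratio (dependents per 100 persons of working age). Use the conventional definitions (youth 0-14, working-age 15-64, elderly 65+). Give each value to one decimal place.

0–14: 5,848 + 4,467 + 3,940 = 14,255
15–64: 5,635 + 3,993 + 4,165 + 3,949 + 4,412 + 4,015 + 5,657 + 5,462 + 5,366 + 3,680 = 46,334
65+: 3,028 + 4,530 = 7,558
Youth dependency ratio = 14,255 / 46,334 × 100 = 30.8
Old-age dependency ratio = 7,558 / 46,334 × 100 = 16.3
Total dependency ratio = (14,255 + 7,558) / 46,334 × 100 = 21,813 / 46,334 × 100 = 47.1

Youth dependency ratio: 30.8
Old-age dependency ratio: 16.3
Total dependency ratio: 47.1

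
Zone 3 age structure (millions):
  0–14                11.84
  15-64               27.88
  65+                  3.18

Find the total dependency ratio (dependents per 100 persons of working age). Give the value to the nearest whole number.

Total dependency ratio = (11.84 + 3.18) / 27.88 × 100 = 15.02 / 27.88 × 100 = 54

Total dependency ratio: 54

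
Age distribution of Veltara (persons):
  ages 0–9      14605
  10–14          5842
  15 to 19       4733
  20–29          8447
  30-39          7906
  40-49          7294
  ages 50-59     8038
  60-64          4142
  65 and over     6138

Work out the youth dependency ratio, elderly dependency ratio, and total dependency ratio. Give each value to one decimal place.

Youth dependency ratio: 50.4
Old-age dependency ratio: 15.1
Total dependency ratio: 65.5

0–14: 14605 + 5842 = 20447
15–64: 4733 + 8447 + 7906 + 7294 + 8038 + 4142 = 40560
65+: 6138
Youth dependency ratio = 20447 / 40560 × 100 = 50.4
Old-age dependency ratio = 6138 / 40560 × 100 = 15.1
Total dependency ratio = (20447 + 6138) / 40560 × 100 = 26585 / 40560 × 100 = 65.5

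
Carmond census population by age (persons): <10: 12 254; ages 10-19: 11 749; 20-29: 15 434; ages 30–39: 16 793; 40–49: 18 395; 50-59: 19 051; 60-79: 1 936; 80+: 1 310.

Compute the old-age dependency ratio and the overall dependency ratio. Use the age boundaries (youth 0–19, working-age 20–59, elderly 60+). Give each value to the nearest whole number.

Old-age dependency ratio: 5
Total dependency ratio: 39

0–19: 12 254 + 11 749 = 24 003
20–59: 15 434 + 16 793 + 18 395 + 19 051 = 69 673
60+: 1 936 + 1 310 = 3 246
Old-age dependency ratio = 3 246 / 69 673 × 100 = 5
Total dependency ratio = (24 003 + 3 246) / 69 673 × 100 = 27 249 / 69 673 × 100 = 39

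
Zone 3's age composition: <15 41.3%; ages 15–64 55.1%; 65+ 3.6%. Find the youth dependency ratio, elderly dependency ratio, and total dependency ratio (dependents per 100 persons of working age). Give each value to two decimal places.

Youth dependency ratio: 74.95
Old-age dependency ratio: 6.53
Total dependency ratio: 81.49

Youth dependency ratio = 41.3 / 55.1 × 100 = 74.95
Old-age dependency ratio = 3.6 / 55.1 × 100 = 6.53
Total dependency ratio = (41.3 + 3.6) / 55.1 × 100 = 44.9 / 55.1 × 100 = 81.49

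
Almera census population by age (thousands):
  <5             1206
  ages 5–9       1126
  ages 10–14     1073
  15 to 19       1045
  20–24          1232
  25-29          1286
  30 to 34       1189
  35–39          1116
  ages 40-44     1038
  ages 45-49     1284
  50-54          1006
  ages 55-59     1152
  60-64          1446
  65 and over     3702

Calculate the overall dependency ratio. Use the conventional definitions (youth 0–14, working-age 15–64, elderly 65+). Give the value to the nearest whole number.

0–14: 1206 + 1126 + 1073 = 3405
15–64: 1045 + 1232 + 1286 + 1189 + 1116 + 1038 + 1284 + 1006 + 1152 + 1446 = 11794
65+: 3702
Total dependency ratio = (3405 + 3702) / 11794 × 100 = 7107 / 11794 × 100 = 60

Total dependency ratio: 60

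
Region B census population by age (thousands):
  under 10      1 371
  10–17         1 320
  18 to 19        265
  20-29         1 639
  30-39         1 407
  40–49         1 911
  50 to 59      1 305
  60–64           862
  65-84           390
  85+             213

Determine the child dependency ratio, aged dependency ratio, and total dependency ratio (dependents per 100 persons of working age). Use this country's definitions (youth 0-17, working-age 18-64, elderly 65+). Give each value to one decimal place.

0–17: 1 371 + 1 320 = 2 691
18–64: 265 + 1 639 + 1 407 + 1 911 + 1 305 + 862 = 7 389
65+: 390 + 213 = 603
Youth dependency ratio = 2 691 / 7 389 × 100 = 36.4
Old-age dependency ratio = 603 / 7 389 × 100 = 8.2
Total dependency ratio = (2 691 + 603) / 7 389 × 100 = 3 294 / 7 389 × 100 = 44.6

Youth dependency ratio: 36.4
Old-age dependency ratio: 8.2
Total dependency ratio: 44.6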